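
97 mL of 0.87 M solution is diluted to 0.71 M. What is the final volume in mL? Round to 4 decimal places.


Dilution: M1*V1 = M2*V2, solve for V2.
V2 = M1*V1 / M2
V2 = 0.87 * 97 / 0.71
V2 = 84.39 / 0.71
V2 = 118.85915493 mL, rounded to 4 dp:

118.8592 mL


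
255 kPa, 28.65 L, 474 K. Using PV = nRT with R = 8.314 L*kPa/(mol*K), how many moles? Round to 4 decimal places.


PV = nRT, solve for n = PV / (RT).
PV = 255 * 28.65 = 7305.75
RT = 8.314 * 474 = 3940.836
n = 7305.75 / 3940.836
n = 1.85385791 mol, rounded to 4 dp:

1.8539 mol


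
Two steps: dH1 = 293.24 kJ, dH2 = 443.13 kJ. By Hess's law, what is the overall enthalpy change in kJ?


Hess's law: enthalpy is a state function, so add the step enthalpies.
dH_total = dH1 + dH2 = 293.24 + (443.13)
dH_total = 736.37 kJ:

736.37 kJ


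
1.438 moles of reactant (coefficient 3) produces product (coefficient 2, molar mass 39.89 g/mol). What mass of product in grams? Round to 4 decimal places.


Use the coefficient ratio to convert reactant moles to product moles, then multiply by the product's molar mass.
moles_P = moles_R * (coeff_P / coeff_R) = 1.438 * (2/3) = 0.958667
mass_P = moles_P * M_P = 0.958667 * 39.89
mass_P = 38.24122663 g, rounded to 4 dp:

38.2412 g


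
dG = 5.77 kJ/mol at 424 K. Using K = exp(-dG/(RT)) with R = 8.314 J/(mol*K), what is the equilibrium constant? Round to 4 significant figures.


dG is in kJ/mol; multiply by 1000 to match R in J/(mol*K).
RT = 8.314 * 424 = 3525.136 J/mol
exponent = -dG*1000 / (RT) = -(5.77*1000) / 3525.136 = -1.63681628
K = exp(-1.63681628)
K = 0.1945986, rounded to 4 significant figures:

0.1946


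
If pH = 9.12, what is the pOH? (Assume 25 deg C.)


At 25 deg C, pH + pOH = 14.
pOH = 14 - pH = 14 - 9.12
pOH = 4.88:

4.88


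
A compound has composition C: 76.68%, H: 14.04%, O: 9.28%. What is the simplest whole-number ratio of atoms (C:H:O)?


Assume 100 g of compound, divide each mass% by atomic mass to get moles, then normalize by the smallest to get a raw atom ratio.
Moles per 100 g: C: 76.68/12.011 = 6.3841, H: 14.04/1.008 = 13.9286, O: 9.28/15.999 = 0.58
Raw ratio (divide by min = 0.58): C: 11.006, H: 24.013, O: 1.0
Multiply by 1 to clear fractions: C: 11.006 ~= 11, H: 24.013 ~= 24, O: 1.0 ~= 1
Reduce by GCD to get the simplest whole-number ratio:

11:24:1


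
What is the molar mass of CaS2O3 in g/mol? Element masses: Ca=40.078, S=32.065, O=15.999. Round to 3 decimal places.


M = sum(count * atomic_mass) over atoms.
M = 1*40.078 + 2*32.065 + 3*15.999
M = 40.078 + 64.13 + 47.997
M = 152.205 g/mol, rounded to 3 dp:

152.205 g/mol


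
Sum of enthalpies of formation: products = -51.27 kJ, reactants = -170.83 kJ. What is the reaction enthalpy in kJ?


dH_rxn = sum(dH_f products) - sum(dH_f reactants)
dH_rxn = -51.27 - (-170.83)
dH_rxn = 119.56 kJ:

119.56 kJ


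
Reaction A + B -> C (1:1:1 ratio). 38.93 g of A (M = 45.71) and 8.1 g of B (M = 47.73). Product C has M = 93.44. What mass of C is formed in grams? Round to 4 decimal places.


Find moles of each reactant; the smaller value is the limiting reagent in a 1:1:1 reaction, so moles_C equals moles of the limiter.
n_A = mass_A / M_A = 38.93 / 45.71 = 0.851674 mol
n_B = mass_B / M_B = 8.1 / 47.73 = 0.169705 mol
Limiting reagent: B (smaller), n_limiting = 0.169705 mol
mass_C = n_limiting * M_C = 0.169705 * 93.44
mass_C = 15.8572352 g, rounded to 4 dp:

15.8572 g


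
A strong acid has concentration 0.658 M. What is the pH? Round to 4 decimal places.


A strong acid dissociates completely, so [H+] equals the given concentration.
pH = -log10([H+]) = -log10(0.658)
pH = 0.18177411, rounded to 4 dp:

0.1818


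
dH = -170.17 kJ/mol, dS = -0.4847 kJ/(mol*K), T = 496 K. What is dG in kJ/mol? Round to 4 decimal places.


Gibbs: dG = dH - T*dS (consistent units, dS already in kJ/(mol*K)).
T*dS = 496 * -0.4847 = -240.4112
dG = -170.17 - (-240.4112)
dG = 70.2412 kJ/mol, rounded to 4 dp:

70.2412 kJ/mol


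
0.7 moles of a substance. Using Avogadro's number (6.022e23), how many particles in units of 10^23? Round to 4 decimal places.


N = n * NA, then divide by 1e23 for the requested units.
N / 1e23 = n * 6.022
N / 1e23 = 0.7 * 6.022
N / 1e23 = 4.2154, rounded to 4 dp:

4.2154


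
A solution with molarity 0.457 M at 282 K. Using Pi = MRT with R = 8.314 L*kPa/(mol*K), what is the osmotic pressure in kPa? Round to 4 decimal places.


Osmotic pressure (van't Hoff): Pi = M*R*T.
RT = 8.314 * 282 = 2344.548
Pi = 0.457 * 2344.548
Pi = 1071.458436 kPa, rounded to 4 dp:

1071.4584 kPa


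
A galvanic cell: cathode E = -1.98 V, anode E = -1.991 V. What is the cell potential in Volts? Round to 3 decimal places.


Standard cell potential: E_cell = E_cathode - E_anode.
E_cell = -1.98 - (-1.991)
E_cell = 0.011 V, rounded to 3 dp:

0.011 V


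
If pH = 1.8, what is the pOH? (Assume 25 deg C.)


At 25 deg C, pH + pOH = 14.
pOH = 14 - pH = 14 - 1.8
pOH = 12.2:

12.20


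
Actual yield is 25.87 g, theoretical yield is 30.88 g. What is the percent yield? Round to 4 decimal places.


% yield = 100 * actual / theoretical
% yield = 100 * 25.87 / 30.88
% yield = 83.77590674 %, rounded to 4 dp:

83.7759 %


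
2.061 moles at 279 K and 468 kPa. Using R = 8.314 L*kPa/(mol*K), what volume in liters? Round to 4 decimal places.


PV = nRT, solve for V = nRT / P.
nRT = 2.061 * 8.314 * 279 = 4780.708
V = 4780.708 / 468
V = 10.21518803 L, rounded to 4 dp:

10.2152 L


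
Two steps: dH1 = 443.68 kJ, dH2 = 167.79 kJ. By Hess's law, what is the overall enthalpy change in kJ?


Hess's law: enthalpy is a state function, so add the step enthalpies.
dH_total = dH1 + dH2 = 443.68 + (167.79)
dH_total = 611.47 kJ:

611.47 kJ


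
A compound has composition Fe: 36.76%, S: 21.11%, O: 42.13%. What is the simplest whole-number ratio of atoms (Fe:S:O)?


Assume 100 g of compound, divide each mass% by atomic mass to get moles, then normalize by the smallest to get a raw atom ratio.
Moles per 100 g: Fe: 36.76/55.845 = 0.6583, S: 21.11/32.065 = 0.6584, O: 42.13/15.999 = 2.6333
Raw ratio (divide by min = 0.6583): Fe: 1.0, S: 1.0, O: 4.0
Multiply by 1 to clear fractions: Fe: 1.0 ~= 1, S: 1.0 ~= 1, O: 4.0 ~= 4
Reduce by GCD to get the simplest whole-number ratio:

1:1:4


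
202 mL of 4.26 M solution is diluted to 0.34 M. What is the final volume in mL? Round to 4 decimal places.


Dilution: M1*V1 = M2*V2, solve for V2.
V2 = M1*V1 / M2
V2 = 4.26 * 202 / 0.34
V2 = 860.52 / 0.34
V2 = 2530.94117647 mL, rounded to 4 dp:

2530.9412 mL


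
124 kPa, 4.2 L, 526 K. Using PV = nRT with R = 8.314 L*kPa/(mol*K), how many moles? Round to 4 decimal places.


PV = nRT, solve for n = PV / (RT).
PV = 124 * 4.2 = 520.8
RT = 8.314 * 526 = 4373.164
n = 520.8 / 4373.164
n = 0.11908998 mol, rounded to 4 dp:

0.1191 mol


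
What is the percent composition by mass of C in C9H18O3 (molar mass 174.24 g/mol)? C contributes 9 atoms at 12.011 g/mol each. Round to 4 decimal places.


pct = 100 * (n_elem * M_elem) / M_total
mass_contribution = 9 * 12.011 = 108.099 g/mol
pct = 100 * 108.099 / 174.24
pct = 62.04028926 %, rounded to 4 dp:

62.0403 %


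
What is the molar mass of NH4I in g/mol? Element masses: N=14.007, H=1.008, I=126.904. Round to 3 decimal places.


M = sum(count * atomic_mass) over atoms.
M = 1*14.007 + 4*1.008 + 1*126.904
M = 14.007 + 4.032 + 126.904
M = 144.943 g/mol, rounded to 3 dp:

144.943 g/mol


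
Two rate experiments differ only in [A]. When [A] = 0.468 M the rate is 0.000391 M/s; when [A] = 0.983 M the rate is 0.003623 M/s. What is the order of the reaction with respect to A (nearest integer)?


Rate is proportional to [A]^n, so rate2/rate1 = ([A]2/[A]1)^n. Take logs to solve for n.
rate2/rate1 = 0.003623 / 0.000391 = 9.266
[A]2/[A]1 = 0.983 / 0.468 = 2.1004
n = ln(9.266) / ln(2.1004) = 3.0
Nearest integer order:

3


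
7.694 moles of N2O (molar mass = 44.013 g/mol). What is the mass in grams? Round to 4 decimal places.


mass = n * M
mass = 7.694 * 44.013
mass = 338.636022 g, rounded to 4 dp:

338.6360 g


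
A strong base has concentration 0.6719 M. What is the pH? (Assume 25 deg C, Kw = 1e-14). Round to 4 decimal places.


A strong base dissociates completely, so [OH-] equals the given concentration.
pOH = -log10([OH-]) = -log10(0.6719) = 0.172695
pH = 14 - pOH = 14 - 0.172695
pH = 13.827305, rounded to 4 dp:

13.8273


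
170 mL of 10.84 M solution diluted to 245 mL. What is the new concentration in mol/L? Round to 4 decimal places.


Dilution: M1*V1 = M2*V2, solve for M2.
M2 = M1*V1 / V2
M2 = 10.84 * 170 / 245
M2 = 1842.8 / 245
M2 = 7.52163265 mol/L, rounded to 4 dp:

7.5216 mol/L


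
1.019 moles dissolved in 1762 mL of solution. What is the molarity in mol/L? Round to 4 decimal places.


Convert volume to liters: V_L = V_mL / 1000.
V_L = 1762 / 1000 = 1.762 L
M = n / V_L = 1.019 / 1.762
M = 0.57832009 mol/L, rounded to 4 dp:

0.5783 mol/L


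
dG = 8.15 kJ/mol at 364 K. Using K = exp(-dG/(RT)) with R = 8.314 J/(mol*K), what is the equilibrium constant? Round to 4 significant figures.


dG is in kJ/mol; multiply by 1000 to match R in J/(mol*K).
RT = 8.314 * 364 = 3026.296 J/mol
exponent = -dG*1000 / (RT) = -(8.15*1000) / 3026.296 = -2.69306109
K = exp(-2.69306109)
K = 0.067673467, rounded to 4 significant figures:

0.06767


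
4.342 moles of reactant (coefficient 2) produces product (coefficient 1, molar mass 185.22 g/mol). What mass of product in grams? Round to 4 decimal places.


Use the coefficient ratio to convert reactant moles to product moles, then multiply by the product's molar mass.
moles_P = moles_R * (coeff_P / coeff_R) = 4.342 * (1/2) = 2.171
mass_P = moles_P * M_P = 2.171 * 185.22
mass_P = 402.11262 g, rounded to 4 dp:

402.1126 g


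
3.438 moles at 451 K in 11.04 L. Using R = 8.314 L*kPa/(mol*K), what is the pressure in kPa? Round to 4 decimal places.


PV = nRT, solve for P = nRT / V.
nRT = 3.438 * 8.314 * 451 = 12891.1729
P = 12891.1729 / 11.04
P = 1167.67870471 kPa, rounded to 4 dp:

1167.6787 kPa


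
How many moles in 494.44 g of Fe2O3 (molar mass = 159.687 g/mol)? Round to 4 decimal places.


n = mass / M
n = 494.44 / 159.687
n = 3.09630715 mol, rounded to 4 dp:

3.0963 mol


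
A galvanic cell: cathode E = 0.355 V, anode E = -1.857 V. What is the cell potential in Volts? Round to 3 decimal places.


Standard cell potential: E_cell = E_cathode - E_anode.
E_cell = 0.355 - (-1.857)
E_cell = 2.212 V, rounded to 3 dp:

2.212 V


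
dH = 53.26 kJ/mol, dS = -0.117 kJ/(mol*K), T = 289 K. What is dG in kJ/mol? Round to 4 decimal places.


Gibbs: dG = dH - T*dS (consistent units, dS already in kJ/(mol*K)).
T*dS = 289 * -0.117 = -33.813
dG = 53.26 - (-33.813)
dG = 87.073 kJ/mol, rounded to 4 dp:

87.0730 kJ/mol


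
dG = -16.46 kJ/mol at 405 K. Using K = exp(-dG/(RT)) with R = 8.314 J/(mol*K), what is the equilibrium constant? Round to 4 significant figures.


dG is in kJ/mol; multiply by 1000 to match R in J/(mol*K).
RT = 8.314 * 405 = 3367.17 J/mol
exponent = -dG*1000 / (RT) = -(-16.46*1000) / 3367.17 = 4.88837807
K = exp(4.88837807)
K = 132.73811, rounded to 4 significant figures:

132.7


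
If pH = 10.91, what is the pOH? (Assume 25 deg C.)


At 25 deg C, pH + pOH = 14.
pOH = 14 - pH = 14 - 10.91
pOH = 3.09:

3.09


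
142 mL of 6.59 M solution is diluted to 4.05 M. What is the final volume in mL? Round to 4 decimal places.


Dilution: M1*V1 = M2*V2, solve for V2.
V2 = M1*V1 / M2
V2 = 6.59 * 142 / 4.05
V2 = 935.78 / 4.05
V2 = 231.05679012 mL, rounded to 4 dp:

231.0568 mL


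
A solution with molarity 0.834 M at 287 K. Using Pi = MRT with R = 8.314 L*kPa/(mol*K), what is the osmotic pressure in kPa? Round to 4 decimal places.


Osmotic pressure (van't Hoff): Pi = M*R*T.
RT = 8.314 * 287 = 2386.118
Pi = 0.834 * 2386.118
Pi = 1990.022412 kPa, rounded to 4 dp:

1990.0224 kPa


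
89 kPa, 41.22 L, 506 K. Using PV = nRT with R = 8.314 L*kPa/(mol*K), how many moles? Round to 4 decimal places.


PV = nRT, solve for n = PV / (RT).
PV = 89 * 41.22 = 3668.58
RT = 8.314 * 506 = 4206.884
n = 3668.58 / 4206.884
n = 0.87204211 mol, rounded to 4 dp:

0.8720 mol


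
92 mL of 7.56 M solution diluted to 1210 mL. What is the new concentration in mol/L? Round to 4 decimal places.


Dilution: M1*V1 = M2*V2, solve for M2.
M2 = M1*V1 / V2
M2 = 7.56 * 92 / 1210
M2 = 695.52 / 1210
M2 = 0.57480992 mol/L, rounded to 4 dp:

0.5748 mol/L


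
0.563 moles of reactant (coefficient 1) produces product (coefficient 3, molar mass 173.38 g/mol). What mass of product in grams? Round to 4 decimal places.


Use the coefficient ratio to convert reactant moles to product moles, then multiply by the product's molar mass.
moles_P = moles_R * (coeff_P / coeff_R) = 0.563 * (3/1) = 1.689
mass_P = moles_P * M_P = 1.689 * 173.38
mass_P = 292.83882 g, rounded to 4 dp:

292.8388 g


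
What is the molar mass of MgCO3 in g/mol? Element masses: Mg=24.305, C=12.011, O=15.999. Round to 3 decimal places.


M = sum(count * atomic_mass) over atoms.
M = 1*24.305 + 1*12.011 + 3*15.999
M = 24.305 + 12.011 + 47.997
M = 84.313 g/mol, rounded to 3 dp:

84.313 g/mol


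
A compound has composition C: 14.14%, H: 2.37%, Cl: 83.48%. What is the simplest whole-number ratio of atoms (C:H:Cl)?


Assume 100 g of compound, divide each mass% by atomic mass to get moles, then normalize by the smallest to get a raw atom ratio.
Moles per 100 g: C: 14.14/12.011 = 1.1773, H: 2.37/1.008 = 2.3512, Cl: 83.48/35.453 = 2.3547
Raw ratio (divide by min = 1.1773): C: 1.0, H: 1.997, Cl: 2.0
Multiply by 1 to clear fractions: C: 1.0 ~= 1, H: 1.997 ~= 2, Cl: 2.0 ~= 2
Reduce by GCD to get the simplest whole-number ratio:

1:2:2


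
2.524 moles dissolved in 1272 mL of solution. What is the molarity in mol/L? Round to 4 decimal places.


Convert volume to liters: V_L = V_mL / 1000.
V_L = 1272 / 1000 = 1.272 L
M = n / V_L = 2.524 / 1.272
M = 1.98427673 mol/L, rounded to 4 dp:

1.9843 mol/L


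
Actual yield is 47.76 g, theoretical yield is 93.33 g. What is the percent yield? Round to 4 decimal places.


% yield = 100 * actual / theoretical
% yield = 100 * 47.76 / 93.33
% yield = 51.17325619 %, rounded to 4 dp:

51.1733 %


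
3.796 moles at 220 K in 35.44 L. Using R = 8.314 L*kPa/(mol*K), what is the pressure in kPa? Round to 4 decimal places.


PV = nRT, solve for P = nRT / V.
nRT = 3.796 * 8.314 * 220 = 6943.1877
P = 6943.1877 / 35.44
P = 195.91387415 kPa, rounded to 4 dp:

195.9139 kPa


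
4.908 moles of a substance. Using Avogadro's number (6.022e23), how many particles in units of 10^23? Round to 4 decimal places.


N = n * NA, then divide by 1e23 for the requested units.
N / 1e23 = n * 6.022
N / 1e23 = 4.908 * 6.022
N / 1e23 = 29.555976, rounded to 4 dp:

29.5560


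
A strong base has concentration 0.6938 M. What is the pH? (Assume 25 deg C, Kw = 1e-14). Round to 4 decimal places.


A strong base dissociates completely, so [OH-] equals the given concentration.
pOH = -log10([OH-]) = -log10(0.6938) = 0.158766
pH = 14 - pOH = 14 - 0.158766
pH = 13.841234, rounded to 4 dp:

13.8412


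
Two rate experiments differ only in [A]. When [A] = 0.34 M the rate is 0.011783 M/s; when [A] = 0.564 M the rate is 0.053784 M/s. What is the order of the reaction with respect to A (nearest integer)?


Rate is proportional to [A]^n, so rate2/rate1 = ([A]2/[A]1)^n. Take logs to solve for n.
rate2/rate1 = 0.053784 / 0.011783 = 4.5645
[A]2/[A]1 = 0.564 / 0.34 = 1.6588
n = ln(4.5645) / ln(1.6588) = 3.0
Nearest integer order:

3


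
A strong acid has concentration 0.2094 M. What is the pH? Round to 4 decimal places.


A strong acid dissociates completely, so [H+] equals the given concentration.
pH = -log10([H+]) = -log10(0.2094)
pH = 0.67902332, rounded to 4 dp:

0.6790


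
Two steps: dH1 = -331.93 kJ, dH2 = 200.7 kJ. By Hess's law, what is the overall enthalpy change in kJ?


Hess's law: enthalpy is a state function, so add the step enthalpies.
dH_total = dH1 + dH2 = -331.93 + (200.7)
dH_total = -131.23 kJ:

-131.23 kJ


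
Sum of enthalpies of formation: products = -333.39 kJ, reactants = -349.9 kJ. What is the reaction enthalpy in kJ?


dH_rxn = sum(dH_f products) - sum(dH_f reactants)
dH_rxn = -333.39 - (-349.9)
dH_rxn = 16.51 kJ:

16.51 kJ


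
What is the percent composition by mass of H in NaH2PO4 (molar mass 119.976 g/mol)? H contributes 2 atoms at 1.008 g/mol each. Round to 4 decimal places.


pct = 100 * (n_elem * M_elem) / M_total
mass_contribution = 2 * 1.008 = 2.016 g/mol
pct = 100 * 2.016 / 119.976
pct = 1.68033607 %, rounded to 4 dp:

1.6803 %


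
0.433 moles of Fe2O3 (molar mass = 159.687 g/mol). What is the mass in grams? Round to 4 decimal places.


mass = n * M
mass = 0.433 * 159.687
mass = 69.144471 g, rounded to 4 dp:

69.1445 g


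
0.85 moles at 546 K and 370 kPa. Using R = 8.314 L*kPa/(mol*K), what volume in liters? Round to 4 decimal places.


PV = nRT, solve for V = nRT / P.
nRT = 0.85 * 8.314 * 546 = 3858.5274
V = 3858.5274 / 370
V = 10.42845243 L, rounded to 4 dp:

10.4285 L


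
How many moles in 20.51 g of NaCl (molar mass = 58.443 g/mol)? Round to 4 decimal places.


n = mass / M
n = 20.51 / 58.443
n = 0.35094023 mol, rounded to 4 dp:

0.3509 mol


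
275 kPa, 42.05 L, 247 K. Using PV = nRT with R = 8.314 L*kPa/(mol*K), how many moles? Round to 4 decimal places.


PV = nRT, solve for n = PV / (RT).
PV = 275 * 42.05 = 11563.75
RT = 8.314 * 247 = 2053.558
n = 11563.75 / 2053.558
n = 5.6310803 mol, rounded to 4 dp:

5.6311 mol


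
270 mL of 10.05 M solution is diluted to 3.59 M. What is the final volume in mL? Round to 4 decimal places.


Dilution: M1*V1 = M2*V2, solve for V2.
V2 = M1*V1 / M2
V2 = 10.05 * 270 / 3.59
V2 = 2713.5 / 3.59
V2 = 755.84958217 mL, rounded to 4 dp:

755.8496 mL


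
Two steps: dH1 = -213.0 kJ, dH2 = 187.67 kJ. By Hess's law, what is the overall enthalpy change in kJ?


Hess's law: enthalpy is a state function, so add the step enthalpies.
dH_total = dH1 + dH2 = -213.0 + (187.67)
dH_total = -25.33 kJ:

-25.33 kJ


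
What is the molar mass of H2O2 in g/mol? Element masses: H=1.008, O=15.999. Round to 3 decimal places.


M = sum(count * atomic_mass) over atoms.
M = 2*1.008 + 2*15.999
M = 2.016 + 31.998
M = 34.014 g/mol, rounded to 3 dp:

34.014 g/mol


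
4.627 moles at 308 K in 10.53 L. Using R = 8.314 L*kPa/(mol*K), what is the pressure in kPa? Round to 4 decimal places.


PV = nRT, solve for P = nRT / V.
nRT = 4.627 * 8.314 * 308 = 11848.4144
P = 11848.4144 / 10.53
P = 1125.20554606 kPa, rounded to 4 dp:

1125.2055 kPa


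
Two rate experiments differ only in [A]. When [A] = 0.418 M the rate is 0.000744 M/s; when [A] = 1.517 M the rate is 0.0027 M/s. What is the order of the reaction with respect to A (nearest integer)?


Rate is proportional to [A]^n, so rate2/rate1 = ([A]2/[A]1)^n. Take logs to solve for n.
rate2/rate1 = 0.0027 / 0.000744 = 3.629
[A]2/[A]1 = 1.517 / 0.418 = 3.6292
n = ln(3.629) / ln(3.6292) = 1.0
Nearest integer order:

1


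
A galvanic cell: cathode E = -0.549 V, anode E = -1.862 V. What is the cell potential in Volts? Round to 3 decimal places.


Standard cell potential: E_cell = E_cathode - E_anode.
E_cell = -0.549 - (-1.862)
E_cell = 1.313 V, rounded to 3 dp:

1.313 V


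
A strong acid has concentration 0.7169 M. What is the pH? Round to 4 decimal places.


A strong acid dissociates completely, so [H+] equals the given concentration.
pH = -log10([H+]) = -log10(0.7169)
pH = 0.14454142, rounded to 4 dp:

0.1445


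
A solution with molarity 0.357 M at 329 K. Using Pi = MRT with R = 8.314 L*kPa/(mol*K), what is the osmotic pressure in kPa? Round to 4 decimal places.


Osmotic pressure (van't Hoff): Pi = M*R*T.
RT = 8.314 * 329 = 2735.306
Pi = 0.357 * 2735.306
Pi = 976.504242 kPa, rounded to 4 dp:

976.5042 kPa


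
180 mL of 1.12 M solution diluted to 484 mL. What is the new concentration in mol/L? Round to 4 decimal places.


Dilution: M1*V1 = M2*V2, solve for M2.
M2 = M1*V1 / V2
M2 = 1.12 * 180 / 484
M2 = 201.6 / 484
M2 = 0.41652893 mol/L, rounded to 4 dp:

0.4165 mol/L


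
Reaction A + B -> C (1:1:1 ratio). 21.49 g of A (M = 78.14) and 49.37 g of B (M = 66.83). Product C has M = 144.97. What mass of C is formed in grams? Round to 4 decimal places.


Find moles of each reactant; the smaller value is the limiting reagent in a 1:1:1 reaction, so moles_C equals moles of the limiter.
n_A = mass_A / M_A = 21.49 / 78.14 = 0.275019 mol
n_B = mass_B / M_B = 49.37 / 66.83 = 0.73874 mol
Limiting reagent: A (smaller), n_limiting = 0.275019 mol
mass_C = n_limiting * M_C = 0.275019 * 144.97
mass_C = 39.86950443 g, rounded to 4 dp:

39.8695 g


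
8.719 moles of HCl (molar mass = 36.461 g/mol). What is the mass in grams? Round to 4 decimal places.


mass = n * M
mass = 8.719 * 36.461
mass = 317.903459 g, rounded to 4 dp:

317.9035 g


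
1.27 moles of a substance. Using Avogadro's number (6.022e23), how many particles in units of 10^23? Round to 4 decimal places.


N = n * NA, then divide by 1e23 for the requested units.
N / 1e23 = n * 6.022
N / 1e23 = 1.27 * 6.022
N / 1e23 = 7.64794, rounded to 4 dp:

7.6479


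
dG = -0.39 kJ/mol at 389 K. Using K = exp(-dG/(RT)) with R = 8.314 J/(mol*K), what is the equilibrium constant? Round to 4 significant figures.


dG is in kJ/mol; multiply by 1000 to match R in J/(mol*K).
RT = 8.314 * 389 = 3234.146 J/mol
exponent = -dG*1000 / (RT) = -(-0.39*1000) / 3234.146 = 0.12058825
K = exp(0.12058825)
K = 1.1281603, rounded to 4 significant figures:

1.128


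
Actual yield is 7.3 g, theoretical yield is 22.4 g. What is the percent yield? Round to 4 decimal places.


% yield = 100 * actual / theoretical
% yield = 100 * 7.3 / 22.4
% yield = 32.58928571 %, rounded to 4 dp:

32.5893 %


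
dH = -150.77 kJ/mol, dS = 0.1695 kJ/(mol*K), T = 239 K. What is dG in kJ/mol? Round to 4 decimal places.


Gibbs: dG = dH - T*dS (consistent units, dS already in kJ/(mol*K)).
T*dS = 239 * 0.1695 = 40.5105
dG = -150.77 - (40.5105)
dG = -191.2805 kJ/mol, rounded to 4 dp:

-191.2805 kJ/mol


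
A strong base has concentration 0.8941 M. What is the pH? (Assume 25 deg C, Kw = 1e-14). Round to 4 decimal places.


A strong base dissociates completely, so [OH-] equals the given concentration.
pOH = -log10([OH-]) = -log10(0.8941) = 0.048614
pH = 14 - pOH = 14 - 0.048614
pH = 13.951386, rounded to 4 dp:

13.9514


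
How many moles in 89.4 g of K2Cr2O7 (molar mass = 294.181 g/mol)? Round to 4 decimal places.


n = mass / M
n = 89.4 / 294.181
n = 0.30389454 mol, rounded to 4 dp:

0.3039 mol


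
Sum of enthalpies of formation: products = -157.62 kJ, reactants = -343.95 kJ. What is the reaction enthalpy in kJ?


dH_rxn = sum(dH_f products) - sum(dH_f reactants)
dH_rxn = -157.62 - (-343.95)
dH_rxn = 186.33 kJ:

186.33 kJ


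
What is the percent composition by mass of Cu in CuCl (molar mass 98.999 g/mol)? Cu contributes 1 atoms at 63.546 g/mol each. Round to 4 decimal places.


pct = 100 * (n_elem * M_elem) / M_total
mass_contribution = 1 * 63.546 = 63.546 g/mol
pct = 100 * 63.546 / 98.999
pct = 64.18852716 %, rounded to 4 dp:

64.1885 %


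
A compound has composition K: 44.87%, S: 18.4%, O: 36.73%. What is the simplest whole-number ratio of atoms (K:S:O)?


Assume 100 g of compound, divide each mass% by atomic mass to get moles, then normalize by the smallest to get a raw atom ratio.
Moles per 100 g: K: 44.87/39.098 = 1.1476, S: 18.4/32.065 = 0.5738, O: 36.73/15.999 = 2.2958
Raw ratio (divide by min = 0.5738): K: 2.0, S: 1.0, O: 4.001
Multiply by 1 to clear fractions: K: 2.0 ~= 2, S: 1.0 ~= 1, O: 4.001 ~= 4
Reduce by GCD to get the simplest whole-number ratio:

2:1:4


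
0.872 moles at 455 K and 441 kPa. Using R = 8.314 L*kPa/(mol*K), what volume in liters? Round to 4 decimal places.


PV = nRT, solve for V = nRT / P.
nRT = 0.872 * 8.314 * 455 = 3298.6626
V = 3298.6626 / 441
V = 7.47996054 L, rounded to 4 dp:

7.4800 L


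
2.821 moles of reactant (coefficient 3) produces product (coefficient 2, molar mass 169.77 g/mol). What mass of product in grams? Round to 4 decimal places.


Use the coefficient ratio to convert reactant moles to product moles, then multiply by the product's molar mass.
moles_P = moles_R * (coeff_P / coeff_R) = 2.821 * (2/3) = 1.880667
mass_P = moles_P * M_P = 1.880667 * 169.77
mass_P = 319.28083659 g, rounded to 4 dp:

319.2808 g


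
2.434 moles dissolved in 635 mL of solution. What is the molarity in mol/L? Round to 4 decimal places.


Convert volume to liters: V_L = V_mL / 1000.
V_L = 635 / 1000 = 0.635 L
M = n / V_L = 2.434 / 0.635
M = 3.83307087 mol/L, rounded to 4 dp:

3.8331 mol/L


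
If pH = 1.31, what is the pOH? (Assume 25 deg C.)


At 25 deg C, pH + pOH = 14.
pOH = 14 - pH = 14 - 1.31
pOH = 12.69:

12.69


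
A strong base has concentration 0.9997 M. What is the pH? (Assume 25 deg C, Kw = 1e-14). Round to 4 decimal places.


A strong base dissociates completely, so [OH-] equals the given concentration.
pOH = -log10([OH-]) = -log10(0.9997) = 0.00013
pH = 14 - pOH = 14 - 0.00013
pH = 13.99987, rounded to 4 dp:

13.9999


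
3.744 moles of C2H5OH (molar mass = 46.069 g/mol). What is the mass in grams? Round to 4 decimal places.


mass = n * M
mass = 3.744 * 46.069
mass = 172.482336 g, rounded to 4 dp:

172.4823 g


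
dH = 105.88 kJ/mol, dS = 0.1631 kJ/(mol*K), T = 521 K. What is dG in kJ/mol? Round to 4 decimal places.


Gibbs: dG = dH - T*dS (consistent units, dS already in kJ/(mol*K)).
T*dS = 521 * 0.1631 = 84.9751
dG = 105.88 - (84.9751)
dG = 20.9049 kJ/mol, rounded to 4 dp:

20.9049 kJ/mol


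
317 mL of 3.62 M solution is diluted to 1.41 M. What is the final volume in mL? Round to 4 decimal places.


Dilution: M1*V1 = M2*V2, solve for V2.
V2 = M1*V1 / M2
V2 = 3.62 * 317 / 1.41
V2 = 1147.54 / 1.41
V2 = 813.85815603 mL, rounded to 4 dp:

813.8582 mL


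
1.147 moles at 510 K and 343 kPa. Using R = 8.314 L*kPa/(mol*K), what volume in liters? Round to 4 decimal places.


PV = nRT, solve for V = nRT / P.
nRT = 1.147 * 8.314 * 510 = 4863.4406
V = 4863.4406 / 343
V = 14.17912711 L, rounded to 4 dp:

14.1791 L


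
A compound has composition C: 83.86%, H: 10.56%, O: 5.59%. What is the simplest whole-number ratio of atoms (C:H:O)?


Assume 100 g of compound, divide each mass% by atomic mass to get moles, then normalize by the smallest to get a raw atom ratio.
Moles per 100 g: C: 83.86/12.011 = 6.9819, H: 10.56/1.008 = 10.4762, O: 5.59/15.999 = 0.3494
Raw ratio (divide by min = 0.3494): C: 19.983, H: 29.984, O: 1.0
Multiply by 1 to clear fractions: C: 19.983 ~= 20, H: 29.984 ~= 30, O: 1.0 ~= 1
Reduce by GCD to get the simplest whole-number ratio:

20:30:1


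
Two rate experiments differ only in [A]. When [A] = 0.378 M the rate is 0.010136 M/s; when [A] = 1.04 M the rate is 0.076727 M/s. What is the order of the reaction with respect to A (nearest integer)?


Rate is proportional to [A]^n, so rate2/rate1 = ([A]2/[A]1)^n. Take logs to solve for n.
rate2/rate1 = 0.076727 / 0.010136 = 7.5698
[A]2/[A]1 = 1.04 / 0.378 = 2.7513
n = ln(7.5698) / ln(2.7513) = 2.0
Nearest integer order:

2


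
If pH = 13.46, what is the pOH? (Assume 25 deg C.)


At 25 deg C, pH + pOH = 14.
pOH = 14 - pH = 14 - 13.46
pOH = 0.54:

0.54


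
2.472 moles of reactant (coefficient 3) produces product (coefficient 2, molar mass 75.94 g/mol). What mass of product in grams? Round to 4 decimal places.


Use the coefficient ratio to convert reactant moles to product moles, then multiply by the product's molar mass.
moles_P = moles_R * (coeff_P / coeff_R) = 2.472 * (2/3) = 1.648
mass_P = moles_P * M_P = 1.648 * 75.94
mass_P = 125.14912 g, rounded to 4 dp:

125.1491 g


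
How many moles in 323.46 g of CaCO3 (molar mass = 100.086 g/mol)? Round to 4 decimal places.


n = mass / M
n = 323.46 / 100.086
n = 3.23182063 mol, rounded to 4 dp:

3.2318 mol


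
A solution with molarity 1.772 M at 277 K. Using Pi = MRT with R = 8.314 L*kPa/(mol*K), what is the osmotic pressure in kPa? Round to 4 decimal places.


Osmotic pressure (van't Hoff): Pi = M*R*T.
RT = 8.314 * 277 = 2302.978
Pi = 1.772 * 2302.978
Pi = 4080.877016 kPa, rounded to 4 dp:

4080.8770 kPa


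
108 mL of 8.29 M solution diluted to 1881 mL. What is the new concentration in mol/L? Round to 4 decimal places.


Dilution: M1*V1 = M2*V2, solve for M2.
M2 = M1*V1 / V2
M2 = 8.29 * 108 / 1881
M2 = 895.32 / 1881
M2 = 0.47598086 mol/L, rounded to 4 dp:

0.4760 mol/L


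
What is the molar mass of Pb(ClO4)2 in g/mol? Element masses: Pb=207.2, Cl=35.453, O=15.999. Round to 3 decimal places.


M = sum(count * atomic_mass) over atoms.
M = 1*207.2 + 2*35.453 + 8*15.999
M = 207.2 + 70.906 + 127.992
M = 406.098 g/mol, rounded to 3 dp:

406.098 g/mol


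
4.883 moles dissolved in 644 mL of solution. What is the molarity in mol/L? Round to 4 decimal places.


Convert volume to liters: V_L = V_mL / 1000.
V_L = 644 / 1000 = 0.644 L
M = n / V_L = 4.883 / 0.644
M = 7.58229814 mol/L, rounded to 4 dp:

7.5823 mol/L


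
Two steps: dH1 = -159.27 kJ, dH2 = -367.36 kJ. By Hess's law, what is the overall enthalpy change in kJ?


Hess's law: enthalpy is a state function, so add the step enthalpies.
dH_total = dH1 + dH2 = -159.27 + (-367.36)
dH_total = -526.63 kJ:

-526.63 kJ


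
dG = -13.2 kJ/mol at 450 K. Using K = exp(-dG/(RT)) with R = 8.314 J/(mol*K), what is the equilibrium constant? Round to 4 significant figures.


dG is in kJ/mol; multiply by 1000 to match R in J/(mol*K).
RT = 8.314 * 450 = 3741.3 J/mol
exponent = -dG*1000 / (RT) = -(-13.2*1000) / 3741.3 = 3.52818539
K = exp(3.52818539)
K = 34.062102, rounded to 4 significant figures:

34.06


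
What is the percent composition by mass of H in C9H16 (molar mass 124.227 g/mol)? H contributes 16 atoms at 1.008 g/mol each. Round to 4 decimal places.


pct = 100 * (n_elem * M_elem) / M_total
mass_contribution = 16 * 1.008 = 16.128 g/mol
pct = 100 * 16.128 / 124.227
pct = 12.98268492 %, rounded to 4 dp:

12.9827 %


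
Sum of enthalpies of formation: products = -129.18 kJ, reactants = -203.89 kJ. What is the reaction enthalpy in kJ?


dH_rxn = sum(dH_f products) - sum(dH_f reactants)
dH_rxn = -129.18 - (-203.89)
dH_rxn = 74.71 kJ:

74.71 kJ


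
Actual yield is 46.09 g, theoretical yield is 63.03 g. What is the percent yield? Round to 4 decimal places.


% yield = 100 * actual / theoretical
% yield = 100 * 46.09 / 63.03
% yield = 73.12390925 %, rounded to 4 dp:

73.1239 %


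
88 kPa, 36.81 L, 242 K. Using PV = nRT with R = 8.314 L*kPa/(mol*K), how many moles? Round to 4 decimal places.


PV = nRT, solve for n = PV / (RT).
PV = 88 * 36.81 = 3239.28
RT = 8.314 * 242 = 2011.988
n = 3239.28 / 2011.988
n = 1.60998972 mol, rounded to 4 dp:

1.6100 mol


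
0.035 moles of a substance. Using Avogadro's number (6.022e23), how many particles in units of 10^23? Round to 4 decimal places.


N = n * NA, then divide by 1e23 for the requested units.
N / 1e23 = n * 6.022
N / 1e23 = 0.035 * 6.022
N / 1e23 = 0.21077, rounded to 4 dp:

0.2108


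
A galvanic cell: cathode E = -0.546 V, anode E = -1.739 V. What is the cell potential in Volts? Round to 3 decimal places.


Standard cell potential: E_cell = E_cathode - E_anode.
E_cell = -0.546 - (-1.739)
E_cell = 1.193 V, rounded to 3 dp:

1.193 V


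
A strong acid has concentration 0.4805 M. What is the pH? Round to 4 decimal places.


A strong acid dissociates completely, so [H+] equals the given concentration.
pH = -log10([H+]) = -log10(0.4805)
pH = 0.31830661, rounded to 4 dp:

0.3183


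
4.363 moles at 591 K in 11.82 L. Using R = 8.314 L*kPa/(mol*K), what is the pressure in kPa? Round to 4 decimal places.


PV = nRT, solve for P = nRT / V.
nRT = 4.363 * 8.314 * 591 = 21437.9234
P = 21437.9234 / 11.82
P = 1813.69910321 kPa, rounded to 4 dp:

1813.6991 kPa


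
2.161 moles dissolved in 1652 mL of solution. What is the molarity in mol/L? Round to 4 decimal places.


Convert volume to liters: V_L = V_mL / 1000.
V_L = 1652 / 1000 = 1.652 L
M = n / V_L = 2.161 / 1.652
M = 1.30811138 mol/L, rounded to 4 dp:

1.3081 mol/L


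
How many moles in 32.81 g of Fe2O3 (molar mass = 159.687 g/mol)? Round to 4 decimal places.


n = mass / M
n = 32.81 / 159.687
n = 0.20546444 mol, rounded to 4 dp:

0.2055 mol


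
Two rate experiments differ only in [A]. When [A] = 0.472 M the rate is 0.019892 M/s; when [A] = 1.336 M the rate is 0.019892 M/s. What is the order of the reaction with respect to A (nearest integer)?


Rate is proportional to [A]^n, so rate2/rate1 = ([A]2/[A]1)^n. Take logs to solve for n.
rate2/rate1 = 0.019892 / 0.019892 = 1.0
[A]2/[A]1 = 1.336 / 0.472 = 2.8305
n = ln(1.0) / ln(2.8305) = 0.0
Nearest integer order:

0


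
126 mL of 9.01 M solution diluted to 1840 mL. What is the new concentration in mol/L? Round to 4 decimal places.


Dilution: M1*V1 = M2*V2, solve for M2.
M2 = M1*V1 / V2
M2 = 9.01 * 126 / 1840
M2 = 1135.26 / 1840
M2 = 0.61698913 mol/L, rounded to 4 dp:

0.6170 mol/L


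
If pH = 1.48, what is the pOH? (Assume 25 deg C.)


At 25 deg C, pH + pOH = 14.
pOH = 14 - pH = 14 - 1.48
pOH = 12.52:

12.52


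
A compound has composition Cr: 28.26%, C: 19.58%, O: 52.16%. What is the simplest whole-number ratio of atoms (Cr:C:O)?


Assume 100 g of compound, divide each mass% by atomic mass to get moles, then normalize by the smallest to get a raw atom ratio.
Moles per 100 g: Cr: 28.26/51.996 = 0.5435, C: 19.58/12.011 = 1.6302, O: 52.16/15.999 = 3.2602
Raw ratio (divide by min = 0.5435): Cr: 1.0, C: 2.999, O: 5.998
Multiply by 1 to clear fractions: Cr: 1.0 ~= 1, C: 2.999 ~= 3, O: 5.998 ~= 6
Reduce by GCD to get the simplest whole-number ratio:

1:3:6


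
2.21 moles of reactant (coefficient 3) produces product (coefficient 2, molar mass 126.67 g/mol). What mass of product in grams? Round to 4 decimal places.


Use the coefficient ratio to convert reactant moles to product moles, then multiply by the product's molar mass.
moles_P = moles_R * (coeff_P / coeff_R) = 2.21 * (2/3) = 1.473333
mass_P = moles_P * M_P = 1.473333 * 126.67
mass_P = 186.62709111 g, rounded to 4 dp:

186.6271 g


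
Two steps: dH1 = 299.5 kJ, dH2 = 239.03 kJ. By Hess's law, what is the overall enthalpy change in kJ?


Hess's law: enthalpy is a state function, so add the step enthalpies.
dH_total = dH1 + dH2 = 299.5 + (239.03)
dH_total = 538.53 kJ:

538.53 kJ


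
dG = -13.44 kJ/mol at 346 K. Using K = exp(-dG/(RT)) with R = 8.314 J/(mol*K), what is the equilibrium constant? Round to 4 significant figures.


dG is in kJ/mol; multiply by 1000 to match R in J/(mol*K).
RT = 8.314 * 346 = 2876.644 J/mol
exponent = -dG*1000 / (RT) = -(-13.44*1000) / 2876.644 = 4.67211097
K = exp(4.67211097)
K = 106.92322, rounded to 4 significant figures:

106.9


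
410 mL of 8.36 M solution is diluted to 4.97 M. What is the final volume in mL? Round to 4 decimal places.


Dilution: M1*V1 = M2*V2, solve for V2.
V2 = M1*V1 / M2
V2 = 8.36 * 410 / 4.97
V2 = 3427.6 / 4.97
V2 = 689.65794769 mL, rounded to 4 dp:

689.6579 mL


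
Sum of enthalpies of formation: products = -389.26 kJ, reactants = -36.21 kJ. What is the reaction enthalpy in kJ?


dH_rxn = sum(dH_f products) - sum(dH_f reactants)
dH_rxn = -389.26 - (-36.21)
dH_rxn = -353.05 kJ:

-353.05 kJ


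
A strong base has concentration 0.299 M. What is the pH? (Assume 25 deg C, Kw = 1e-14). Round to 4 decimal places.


A strong base dissociates completely, so [OH-] equals the given concentration.
pOH = -log10([OH-]) = -log10(0.299) = 0.524329
pH = 14 - pOH = 14 - 0.524329
pH = 13.475671, rounded to 4 dp:

13.4757


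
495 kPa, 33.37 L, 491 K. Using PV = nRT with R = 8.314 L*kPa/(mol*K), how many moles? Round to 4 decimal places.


PV = nRT, solve for n = PV / (RT).
PV = 495 * 33.37 = 16518.15
RT = 8.314 * 491 = 4082.174
n = 16518.15 / 4082.174
n = 4.04641007 mol, rounded to 4 dp:

4.0464 mol


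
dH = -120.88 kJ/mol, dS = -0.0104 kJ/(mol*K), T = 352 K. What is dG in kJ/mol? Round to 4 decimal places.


Gibbs: dG = dH - T*dS (consistent units, dS already in kJ/(mol*K)).
T*dS = 352 * -0.0104 = -3.6608
dG = -120.88 - (-3.6608)
dG = -117.2192 kJ/mol, rounded to 4 dp:

-117.2192 kJ/mol


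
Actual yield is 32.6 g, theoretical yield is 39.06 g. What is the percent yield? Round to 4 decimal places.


% yield = 100 * actual / theoretical
% yield = 100 * 32.6 / 39.06
% yield = 83.46134153 %, rounded to 4 dp:

83.4613 %


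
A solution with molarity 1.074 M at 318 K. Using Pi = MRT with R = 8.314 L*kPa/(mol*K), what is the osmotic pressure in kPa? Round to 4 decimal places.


Osmotic pressure (van't Hoff): Pi = M*R*T.
RT = 8.314 * 318 = 2643.852
Pi = 1.074 * 2643.852
Pi = 2839.497048 kPa, rounded to 4 dp:

2839.4970 kPa


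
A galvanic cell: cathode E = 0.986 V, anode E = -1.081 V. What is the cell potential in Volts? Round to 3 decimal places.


Standard cell potential: E_cell = E_cathode - E_anode.
E_cell = 0.986 - (-1.081)
E_cell = 2.067 V, rounded to 3 dp:

2.067 V


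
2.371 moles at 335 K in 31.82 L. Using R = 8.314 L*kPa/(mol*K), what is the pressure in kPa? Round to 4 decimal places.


PV = nRT, solve for P = nRT / V.
nRT = 2.371 * 8.314 * 335 = 6603.6855
P = 6603.6855 / 31.82
P = 207.53254243 kPa, rounded to 4 dp:

207.5325 kPa


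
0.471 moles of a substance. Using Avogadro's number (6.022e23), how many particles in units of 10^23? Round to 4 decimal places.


N = n * NA, then divide by 1e23 for the requested units.
N / 1e23 = n * 6.022
N / 1e23 = 0.471 * 6.022
N / 1e23 = 2.836362, rounded to 4 dp:

2.8364


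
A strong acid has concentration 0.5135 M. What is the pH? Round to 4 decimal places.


A strong acid dissociates completely, so [H+] equals the given concentration.
pH = -log10([H+]) = -log10(0.5135)
pH = 0.28945955, rounded to 4 dp:

0.2895


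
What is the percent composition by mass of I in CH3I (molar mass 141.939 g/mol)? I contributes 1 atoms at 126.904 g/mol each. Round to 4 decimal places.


pct = 100 * (n_elem * M_elem) / M_total
mass_contribution = 1 * 126.904 = 126.904 g/mol
pct = 100 * 126.904 / 141.939
pct = 89.4074215 %, rounded to 4 dp:

89.4074 %


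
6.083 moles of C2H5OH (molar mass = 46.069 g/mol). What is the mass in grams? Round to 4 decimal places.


mass = n * M
mass = 6.083 * 46.069
mass = 280.237727 g, rounded to 4 dp:

280.2377 g


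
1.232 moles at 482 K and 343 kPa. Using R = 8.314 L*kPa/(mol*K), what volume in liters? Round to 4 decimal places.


PV = nRT, solve for V = nRT / P.
nRT = 1.232 * 8.314 * 482 = 4937.0527
V = 4937.0527 / 343
V = 14.39373965 L, rounded to 4 dp:

14.3937 L


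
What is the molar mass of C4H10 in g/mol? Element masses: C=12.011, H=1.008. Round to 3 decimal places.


M = sum(count * atomic_mass) over atoms.
M = 4*12.011 + 10*1.008
M = 48.044 + 10.08
M = 58.124 g/mol, rounded to 3 dp:

58.124 g/mol


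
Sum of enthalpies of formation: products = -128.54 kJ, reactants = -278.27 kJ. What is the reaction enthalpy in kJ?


dH_rxn = sum(dH_f products) - sum(dH_f reactants)
dH_rxn = -128.54 - (-278.27)
dH_rxn = 149.73 kJ:

149.73 kJ


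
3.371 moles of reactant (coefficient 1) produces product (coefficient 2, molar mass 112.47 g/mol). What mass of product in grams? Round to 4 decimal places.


Use the coefficient ratio to convert reactant moles to product moles, then multiply by the product's molar mass.
moles_P = moles_R * (coeff_P / coeff_R) = 3.371 * (2/1) = 6.742
mass_P = moles_P * M_P = 6.742 * 112.47
mass_P = 758.27274 g, rounded to 4 dp:

758.2727 g


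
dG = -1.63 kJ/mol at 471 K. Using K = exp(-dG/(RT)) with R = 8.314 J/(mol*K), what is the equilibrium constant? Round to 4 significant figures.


dG is in kJ/mol; multiply by 1000 to match R in J/(mol*K).
RT = 8.314 * 471 = 3915.894 J/mol
exponent = -dG*1000 / (RT) = -(-1.63*1000) / 3915.894 = 0.41625233
K = exp(0.41625233)
K = 1.5162684, rounded to 4 significant figures:

1.516
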